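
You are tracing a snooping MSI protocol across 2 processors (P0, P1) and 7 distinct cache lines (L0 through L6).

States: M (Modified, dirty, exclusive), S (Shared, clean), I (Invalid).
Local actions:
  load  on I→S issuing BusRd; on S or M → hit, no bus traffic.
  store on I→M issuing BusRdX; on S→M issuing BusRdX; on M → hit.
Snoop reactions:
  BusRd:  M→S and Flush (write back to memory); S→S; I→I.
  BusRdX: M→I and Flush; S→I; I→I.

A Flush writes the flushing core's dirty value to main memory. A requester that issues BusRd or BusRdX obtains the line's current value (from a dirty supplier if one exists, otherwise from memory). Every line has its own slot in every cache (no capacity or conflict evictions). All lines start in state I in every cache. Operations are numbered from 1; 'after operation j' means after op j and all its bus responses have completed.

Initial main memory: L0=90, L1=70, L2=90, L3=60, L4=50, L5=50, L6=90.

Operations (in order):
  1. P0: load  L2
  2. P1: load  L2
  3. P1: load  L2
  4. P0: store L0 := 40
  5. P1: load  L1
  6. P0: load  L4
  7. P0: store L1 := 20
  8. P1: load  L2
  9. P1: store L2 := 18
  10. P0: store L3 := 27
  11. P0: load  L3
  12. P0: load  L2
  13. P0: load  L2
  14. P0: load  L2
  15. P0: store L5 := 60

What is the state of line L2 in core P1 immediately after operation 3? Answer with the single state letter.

  op1 P0: load  L2 → S/I on L2; bus BusRd; mem=90
  op2 P1: load  L2 → S/S on L2; bus BusRd; mem=90
  op3 P1: load  L2 → S/S on L2; bus (none); mem=90
  op4 P0: store L0 := 40 → M/I on L0; bus BusRdX; mem=90
  op5 P1: load  L1 → I/S on L1; bus BusRd; mem=70
  op6 P0: load  L4 → S/I on L4; bus BusRd; mem=50
  op7 P0: store L1 := 20 → M/I on L1; bus BusRdX; mem=70
  op8 P1: load  L2 → S/S on L2; bus (none); mem=90
  op9 P1: store L2 := 18 → I/M on L2; bus BusRdX; mem=90
  op10 P0: store L3 := 27 → M/I on L3; bus BusRdX; mem=60
  op11 P0: load  L3 → M/I on L3; bus (none); mem=60
  op12 P0: load  L2 → S/S on L2; bus BusRd Flush; mem=18
  op13 P0: load  L2 → S/S on L2; bus (none); mem=18
  op14 P0: load  L2 → S/S on L2; bus (none); mem=18
  op15 P0: store L5 := 60 → M/I on L5; bus BusRdX; mem=50

state = S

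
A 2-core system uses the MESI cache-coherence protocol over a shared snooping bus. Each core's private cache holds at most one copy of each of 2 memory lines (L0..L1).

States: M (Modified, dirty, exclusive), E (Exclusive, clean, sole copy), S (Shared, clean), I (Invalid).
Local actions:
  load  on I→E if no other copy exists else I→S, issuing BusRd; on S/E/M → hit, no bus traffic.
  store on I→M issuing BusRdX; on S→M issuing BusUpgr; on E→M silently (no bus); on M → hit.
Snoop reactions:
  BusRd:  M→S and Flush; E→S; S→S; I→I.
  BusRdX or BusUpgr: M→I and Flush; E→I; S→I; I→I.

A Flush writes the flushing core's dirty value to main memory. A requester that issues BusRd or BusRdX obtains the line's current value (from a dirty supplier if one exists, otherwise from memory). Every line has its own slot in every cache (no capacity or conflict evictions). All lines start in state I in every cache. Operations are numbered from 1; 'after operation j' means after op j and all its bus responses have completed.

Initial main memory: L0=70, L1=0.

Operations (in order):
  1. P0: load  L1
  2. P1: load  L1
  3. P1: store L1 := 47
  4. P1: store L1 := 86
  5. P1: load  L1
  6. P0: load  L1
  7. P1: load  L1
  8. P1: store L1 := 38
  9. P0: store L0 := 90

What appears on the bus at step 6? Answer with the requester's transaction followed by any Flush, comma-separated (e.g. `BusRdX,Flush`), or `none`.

bus = BusRd,Flush

1. P0: load  L1  bus=[BusRd]  L1: P0=E P1=I  mem[L1]=0
2. P1: load  L1  bus=[BusRd]  L1: P0=S P1=S  mem[L1]=0
3. P1: store L1 := 47  bus=[BusUpgr]  L1: P0=I P1=M  mem[L1]=0
4. P1: store L1 := 86  bus=[-]  L1: P0=I P1=M  mem[L1]=0
5. P1: load  L1  bus=[-]  L1: P0=I P1=M  mem[L1]=0
6. P0: load  L1  bus=[BusRd,Flush]  L1: P0=S P1=S  mem[L1]=86
7. P1: load  L1  bus=[-]  L1: P0=S P1=S  mem[L1]=86
8. P1: store L1 := 38  bus=[BusUpgr]  L1: P0=I P1=M  mem[L1]=86
9. P0: store L0 := 90  bus=[BusRdX]  L0: P0=M P1=I  mem[L0]=70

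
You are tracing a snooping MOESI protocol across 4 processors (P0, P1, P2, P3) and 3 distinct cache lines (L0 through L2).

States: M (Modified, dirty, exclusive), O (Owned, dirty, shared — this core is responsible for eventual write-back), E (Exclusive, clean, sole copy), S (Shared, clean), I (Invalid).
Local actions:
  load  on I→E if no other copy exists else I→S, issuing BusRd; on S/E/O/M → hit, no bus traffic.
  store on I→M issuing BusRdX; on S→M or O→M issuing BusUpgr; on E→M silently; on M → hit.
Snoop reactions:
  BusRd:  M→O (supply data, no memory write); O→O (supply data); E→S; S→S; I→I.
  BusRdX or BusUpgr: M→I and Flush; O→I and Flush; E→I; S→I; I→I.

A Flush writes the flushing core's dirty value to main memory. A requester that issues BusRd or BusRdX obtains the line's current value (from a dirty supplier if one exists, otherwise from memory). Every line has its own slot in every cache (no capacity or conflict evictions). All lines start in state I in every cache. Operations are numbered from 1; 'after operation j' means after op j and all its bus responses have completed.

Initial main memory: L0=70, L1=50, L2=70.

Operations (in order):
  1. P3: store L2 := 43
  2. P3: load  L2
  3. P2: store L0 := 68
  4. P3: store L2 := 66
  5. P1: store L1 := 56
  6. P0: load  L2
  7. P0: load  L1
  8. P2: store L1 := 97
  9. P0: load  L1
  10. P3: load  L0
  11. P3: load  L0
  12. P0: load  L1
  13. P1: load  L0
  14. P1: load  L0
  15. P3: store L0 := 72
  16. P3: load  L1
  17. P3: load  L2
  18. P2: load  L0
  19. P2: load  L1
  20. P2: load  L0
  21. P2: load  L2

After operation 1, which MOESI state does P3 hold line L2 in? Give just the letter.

  op1 P3: store L2 := 43 → I/I/I/M on L2; bus BusRdX; mem=70
  op2 P3: load  L2 → I/I/I/M on L2; bus (none); mem=70
  op3 P2: store L0 := 68 → I/I/M/I on L0; bus BusRdX; mem=70
  op4 P3: store L2 := 66 → I/I/I/M on L2; bus (none); mem=70
  op5 P1: store L1 := 56 → I/M/I/I on L1; bus BusRdX; mem=50
  op6 P0: load  L2 → S/I/I/O on L2; bus BusRd; mem=70
  op7 P0: load  L1 → S/O/I/I on L1; bus BusRd; mem=50
  op8 P2: store L1 := 97 → I/I/M/I on L1; bus BusRdX Flush; mem=56
  op9 P0: load  L1 → S/I/O/I on L1; bus BusRd; mem=56
  op10 P3: load  L0 → I/I/O/S on L0; bus BusRd; mem=70
  op11 P3: load  L0 → I/I/O/S on L0; bus (none); mem=70
  op12 P0: load  L1 → S/I/O/I on L1; bus (none); mem=56
  op13 P1: load  L0 → I/S/O/S on L0; bus BusRd; mem=70
  op14 P1: load  L0 → I/S/O/S on L0; bus (none); mem=70
  op15 P3: store L0 := 72 → I/I/I/M on L0; bus BusUpgr Flush; mem=68
  op16 P3: load  L1 → S/I/O/S on L1; bus BusRd; mem=56
  op17 P3: load  L2 → S/I/I/O on L2; bus (none); mem=70
  op18 P2: load  L0 → I/I/S/O on L0; bus BusRd; mem=68
  op19 P2: load  L1 → S/I/O/S on L1; bus (none); mem=56
  op20 P2: load  L0 → I/I/S/O on L0; bus (none); mem=68
  op21 P2: load  L2 → S/I/S/O on L2; bus BusRd; mem=70

state = M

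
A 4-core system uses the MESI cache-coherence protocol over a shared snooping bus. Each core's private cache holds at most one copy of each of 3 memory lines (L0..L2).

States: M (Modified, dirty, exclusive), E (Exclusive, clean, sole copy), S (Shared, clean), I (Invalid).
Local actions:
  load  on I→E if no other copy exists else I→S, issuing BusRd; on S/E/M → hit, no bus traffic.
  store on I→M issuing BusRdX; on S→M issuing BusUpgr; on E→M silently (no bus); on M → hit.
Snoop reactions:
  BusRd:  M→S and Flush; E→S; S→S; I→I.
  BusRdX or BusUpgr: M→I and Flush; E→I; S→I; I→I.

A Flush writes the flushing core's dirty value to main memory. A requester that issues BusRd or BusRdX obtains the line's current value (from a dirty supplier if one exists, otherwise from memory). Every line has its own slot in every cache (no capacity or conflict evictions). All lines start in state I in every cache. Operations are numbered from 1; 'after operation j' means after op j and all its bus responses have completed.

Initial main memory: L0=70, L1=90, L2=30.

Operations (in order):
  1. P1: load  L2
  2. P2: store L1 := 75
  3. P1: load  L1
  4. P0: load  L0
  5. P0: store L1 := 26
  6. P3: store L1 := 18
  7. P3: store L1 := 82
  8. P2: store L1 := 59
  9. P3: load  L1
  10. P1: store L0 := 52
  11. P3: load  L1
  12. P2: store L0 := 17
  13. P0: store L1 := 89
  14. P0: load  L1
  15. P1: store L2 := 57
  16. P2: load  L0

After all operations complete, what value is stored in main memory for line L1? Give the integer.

[1] P1: load  L2 | P0:I, P1:E(30), P2:I, P3:I | bus: BusRd
[2] P2: store L1 := 75 | P0:I, P1:I, P2:M(75), P3:I | bus: BusRdX
[3] P1: load  L1 | P0:I, P1:S(75), P2:S(75), P3:I | bus: BusRd,Flush
[4] P0: load  L0 | P0:E(70), P1:I, P2:I, P3:I | bus: BusRd
[5] P0: store L1 := 26 | P0:M(26), P1:I, P2:I, P3:I | bus: BusRdX
[6] P3: store L1 := 18 | P0:I, P1:I, P2:I, P3:M(18) | bus: BusRdX,Flush
[7] P3: store L1 := 82 | P0:I, P1:I, P2:I, P3:M(82) | bus: none
[8] P2: store L1 := 59 | P0:I, P1:I, P2:M(59), P3:I | bus: BusRdX,Flush
[9] P3: load  L1 | P0:I, P1:I, P2:S(59), P3:S(59) | bus: BusRd,Flush
[10] P1: store L0 := 52 | P0:I, P1:M(52), P2:I, P3:I | bus: BusRdX
[11] P3: load  L1 | P0:I, P1:I, P2:S(59), P3:S(59) | bus: none
[12] P2: store L0 := 17 | P0:I, P1:I, P2:M(17), P3:I | bus: BusRdX,Flush
[13] P0: store L1 := 89 | P0:M(89), P1:I, P2:I, P3:I | bus: BusRdX
[14] P0: load  L1 | P0:M(89), P1:I, P2:I, P3:I | bus: none
[15] P1: store L2 := 57 | P0:I, P1:M(57), P2:I, P3:I | bus: none
[16] P2: load  L0 | P0:I, P1:I, P2:M(17), P3:I | bus: none

memory[L1] = 59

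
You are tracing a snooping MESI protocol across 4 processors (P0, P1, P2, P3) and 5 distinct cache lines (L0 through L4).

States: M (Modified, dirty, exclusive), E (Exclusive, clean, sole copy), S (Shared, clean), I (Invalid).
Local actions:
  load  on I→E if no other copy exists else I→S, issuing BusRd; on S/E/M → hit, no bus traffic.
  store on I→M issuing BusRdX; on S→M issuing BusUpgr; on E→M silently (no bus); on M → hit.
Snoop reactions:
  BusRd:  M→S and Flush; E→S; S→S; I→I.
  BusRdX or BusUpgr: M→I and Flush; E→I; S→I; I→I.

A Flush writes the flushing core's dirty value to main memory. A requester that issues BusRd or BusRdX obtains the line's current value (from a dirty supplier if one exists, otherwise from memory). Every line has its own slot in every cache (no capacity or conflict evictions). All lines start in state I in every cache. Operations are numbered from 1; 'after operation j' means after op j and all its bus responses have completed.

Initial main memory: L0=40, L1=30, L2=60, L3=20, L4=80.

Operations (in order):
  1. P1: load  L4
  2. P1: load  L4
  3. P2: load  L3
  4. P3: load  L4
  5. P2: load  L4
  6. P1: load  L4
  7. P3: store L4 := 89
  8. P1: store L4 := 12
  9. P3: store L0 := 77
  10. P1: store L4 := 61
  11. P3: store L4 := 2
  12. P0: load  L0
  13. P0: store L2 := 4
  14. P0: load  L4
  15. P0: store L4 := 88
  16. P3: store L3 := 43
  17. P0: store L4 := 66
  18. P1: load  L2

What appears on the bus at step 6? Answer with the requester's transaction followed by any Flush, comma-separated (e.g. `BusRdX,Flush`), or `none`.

step 1: P1: load  L4  ⟶  IEII  (L4)  txn=BusRd  M[L4]=80
step 2: P1: load  L4  ⟶  IEII  (L4)  txn=∅  M[L4]=80
step 3: P2: load  L3  ⟶  IIEI  (L3)  txn=BusRd  M[L3]=20
step 4: P3: load  L4  ⟶  ISIS  (L4)  txn=BusRd  M[L4]=80
step 5: P2: load  L4  ⟶  ISSS  (L4)  txn=BusRd  M[L4]=80
step 6: P1: load  L4  ⟶  ISSS  (L4)  txn=∅  M[L4]=80
step 7: P3: store L4 := 89  ⟶  IIIM  (L4)  txn=BusUpgr  M[L4]=80
step 8: P1: store L4 := 12  ⟶  IMII  (L4)  txn=BusRdX+Flush  M[L4]=89
step 9: P3: store L0 := 77  ⟶  IIIM  (L0)  txn=BusRdX  M[L0]=40
step 10: P1: store L4 := 61  ⟶  IMII  (L4)  txn=∅  M[L4]=89
step 11: P3: store L4 := 2  ⟶  IIIM  (L4)  txn=BusRdX+Flush  M[L4]=61
step 12: P0: load  L0  ⟶  SIIS  (L0)  txn=BusRd+Flush  M[L0]=77
step 13: P0: store L2 := 4  ⟶  MIII  (L2)  txn=BusRdX  M[L2]=60
step 14: P0: load  L4  ⟶  SIIS  (L4)  txn=BusRd+Flush  M[L4]=2
step 15: P0: store L4 := 88  ⟶  MIII  (L4)  txn=BusUpgr  M[L4]=2
step 16: P3: store L3 := 43  ⟶  IIIM  (L3)  txn=BusRdX  M[L3]=20
step 17: P0: store L4 := 66  ⟶  MIII  (L4)  txn=∅  M[L4]=2
step 18: P1: load  L2  ⟶  SSII  (L2)  txn=BusRd+Flush  M[L2]=4

bus = none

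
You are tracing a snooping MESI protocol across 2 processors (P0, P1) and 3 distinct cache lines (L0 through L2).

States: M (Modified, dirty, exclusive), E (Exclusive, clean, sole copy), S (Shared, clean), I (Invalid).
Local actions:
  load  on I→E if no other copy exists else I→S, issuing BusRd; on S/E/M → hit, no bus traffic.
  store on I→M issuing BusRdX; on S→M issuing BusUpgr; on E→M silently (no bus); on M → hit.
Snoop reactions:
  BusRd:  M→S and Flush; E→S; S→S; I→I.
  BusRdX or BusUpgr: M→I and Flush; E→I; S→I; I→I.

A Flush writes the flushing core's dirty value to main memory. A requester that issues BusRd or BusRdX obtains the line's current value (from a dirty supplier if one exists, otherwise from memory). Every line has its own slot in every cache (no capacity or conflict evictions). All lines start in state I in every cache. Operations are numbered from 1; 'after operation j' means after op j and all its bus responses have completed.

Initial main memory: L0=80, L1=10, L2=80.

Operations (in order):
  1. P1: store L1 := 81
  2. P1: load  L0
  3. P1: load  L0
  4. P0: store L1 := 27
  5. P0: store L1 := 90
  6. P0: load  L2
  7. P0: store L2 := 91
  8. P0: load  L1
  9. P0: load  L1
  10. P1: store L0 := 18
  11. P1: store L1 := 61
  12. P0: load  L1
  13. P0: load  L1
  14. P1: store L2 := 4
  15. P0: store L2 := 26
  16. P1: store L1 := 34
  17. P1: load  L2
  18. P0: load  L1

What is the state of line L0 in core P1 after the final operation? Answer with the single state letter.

[1] P1: store L1 := 81 | P0:I, P1:M(81) | bus: BusRdX
[2] P1: load  L0 | P0:I, P1:E(80) | bus: BusRd
[3] P1: load  L0 | P0:I, P1:E(80) | bus: none
[4] P0: store L1 := 27 | P0:M(27), P1:I | bus: BusRdX,Flush
[5] P0: store L1 := 90 | P0:M(90), P1:I | bus: none
[6] P0: load  L2 | P0:E(80), P1:I | bus: BusRd
[7] P0: store L2 := 91 | P0:M(91), P1:I | bus: none
[8] P0: load  L1 | P0:M(90), P1:I | bus: none
[9] P0: load  L1 | P0:M(90), P1:I | bus: none
[10] P1: store L0 := 18 | P0:I, P1:M(18) | bus: none
[11] P1: store L1 := 61 | P0:I, P1:M(61) | bus: BusRdX,Flush
[12] P0: load  L1 | P0:S(61), P1:S(61) | bus: BusRd,Flush
[13] P0: load  L1 | P0:S(61), P1:S(61) | bus: none
[14] P1: store L2 := 4 | P0:I, P1:M(4) | bus: BusRdX,Flush
[15] P0: store L2 := 26 | P0:M(26), P1:I | bus: BusRdX,Flush
[16] P1: store L1 := 34 | P0:I, P1:M(34) | bus: BusUpgr
[17] P1: load  L2 | P0:S(26), P1:S(26) | bus: BusRd,Flush
[18] P0: load  L1 | P0:S(34), P1:S(34) | bus: BusRd,Flush

state = M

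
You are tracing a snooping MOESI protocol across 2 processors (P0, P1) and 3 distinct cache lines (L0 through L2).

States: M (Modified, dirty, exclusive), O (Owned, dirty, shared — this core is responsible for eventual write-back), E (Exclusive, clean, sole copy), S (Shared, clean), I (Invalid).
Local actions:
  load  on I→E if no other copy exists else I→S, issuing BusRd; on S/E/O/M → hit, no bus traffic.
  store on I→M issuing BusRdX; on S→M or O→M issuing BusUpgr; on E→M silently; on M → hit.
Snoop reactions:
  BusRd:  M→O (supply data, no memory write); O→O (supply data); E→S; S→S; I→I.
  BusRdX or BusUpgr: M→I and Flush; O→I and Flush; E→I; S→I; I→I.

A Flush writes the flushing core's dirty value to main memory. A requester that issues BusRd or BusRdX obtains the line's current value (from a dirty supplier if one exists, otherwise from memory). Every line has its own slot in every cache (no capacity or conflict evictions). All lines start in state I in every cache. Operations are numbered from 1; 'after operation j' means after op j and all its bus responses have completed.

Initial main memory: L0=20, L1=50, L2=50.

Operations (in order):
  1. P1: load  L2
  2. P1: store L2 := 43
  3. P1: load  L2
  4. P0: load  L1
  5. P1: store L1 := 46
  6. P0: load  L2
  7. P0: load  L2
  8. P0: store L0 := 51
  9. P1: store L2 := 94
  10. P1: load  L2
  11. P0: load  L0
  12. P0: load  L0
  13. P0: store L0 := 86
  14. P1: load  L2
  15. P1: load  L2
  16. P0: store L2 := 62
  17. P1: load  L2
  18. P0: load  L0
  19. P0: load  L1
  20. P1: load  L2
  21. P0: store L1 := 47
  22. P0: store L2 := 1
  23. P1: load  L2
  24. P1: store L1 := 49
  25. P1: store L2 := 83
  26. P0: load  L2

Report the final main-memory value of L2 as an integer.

step 1: P1: load  L2  ⟶  IE  (L2)  txn=BusRd  M[L2]=50
step 2: P1: store L2 := 43  ⟶  IM  (L2)  txn=∅  M[L2]=50
step 3: P1: load  L2  ⟶  IM  (L2)  txn=∅  M[L2]=50
step 4: P0: load  L1  ⟶  EI  (L1)  txn=BusRd  M[L1]=50
step 5: P1: store L1 := 46  ⟶  IM  (L1)  txn=BusRdX  M[L1]=50
step 6: P0: load  L2  ⟶  SO  (L2)  txn=BusRd  M[L2]=50
step 7: P0: load  L2  ⟶  SO  (L2)  txn=∅  M[L2]=50
step 8: P0: store L0 := 51  ⟶  MI  (L0)  txn=BusRdX  M[L0]=20
step 9: P1: store L2 := 94  ⟶  IM  (L2)  txn=BusUpgr  M[L2]=50
step 10: P1: load  L2  ⟶  IM  (L2)  txn=∅  M[L2]=50
step 11: P0: load  L0  ⟶  MI  (L0)  txn=∅  M[L0]=20
step 12: P0: load  L0  ⟶  MI  (L0)  txn=∅  M[L0]=20
step 13: P0: store L0 := 86  ⟶  MI  (L0)  txn=∅  M[L0]=20
step 14: P1: load  L2  ⟶  IM  (L2)  txn=∅  M[L2]=50
step 15: P1: load  L2  ⟶  IM  (L2)  txn=∅  M[L2]=50
step 16: P0: store L2 := 62  ⟶  MI  (L2)  txn=BusRdX+Flush  M[L2]=94
step 17: P1: load  L2  ⟶  OS  (L2)  txn=BusRd  M[L2]=94
step 18: P0: load  L0  ⟶  MI  (L0)  txn=∅  M[L0]=20
step 19: P0: load  L1  ⟶  SO  (L1)  txn=BusRd  M[L1]=50
step 20: P1: load  L2  ⟶  OS  (L2)  txn=∅  M[L2]=94
step 21: P0: store L1 := 47  ⟶  MI  (L1)  txn=BusUpgr+Flush  M[L1]=46
step 22: P0: store L2 := 1  ⟶  MI  (L2)  txn=BusUpgr  M[L2]=94
step 23: P1: load  L2  ⟶  OS  (L2)  txn=BusRd  M[L2]=94
step 24: P1: store L1 := 49  ⟶  IM  (L1)  txn=BusRdX+Flush  M[L1]=47
step 25: P1: store L2 := 83  ⟶  IM  (L2)  txn=BusUpgr+Flush  M[L2]=1
step 26: P0: load  L2  ⟶  SO  (L2)  txn=BusRd  M[L2]=1

memory[L2] = 1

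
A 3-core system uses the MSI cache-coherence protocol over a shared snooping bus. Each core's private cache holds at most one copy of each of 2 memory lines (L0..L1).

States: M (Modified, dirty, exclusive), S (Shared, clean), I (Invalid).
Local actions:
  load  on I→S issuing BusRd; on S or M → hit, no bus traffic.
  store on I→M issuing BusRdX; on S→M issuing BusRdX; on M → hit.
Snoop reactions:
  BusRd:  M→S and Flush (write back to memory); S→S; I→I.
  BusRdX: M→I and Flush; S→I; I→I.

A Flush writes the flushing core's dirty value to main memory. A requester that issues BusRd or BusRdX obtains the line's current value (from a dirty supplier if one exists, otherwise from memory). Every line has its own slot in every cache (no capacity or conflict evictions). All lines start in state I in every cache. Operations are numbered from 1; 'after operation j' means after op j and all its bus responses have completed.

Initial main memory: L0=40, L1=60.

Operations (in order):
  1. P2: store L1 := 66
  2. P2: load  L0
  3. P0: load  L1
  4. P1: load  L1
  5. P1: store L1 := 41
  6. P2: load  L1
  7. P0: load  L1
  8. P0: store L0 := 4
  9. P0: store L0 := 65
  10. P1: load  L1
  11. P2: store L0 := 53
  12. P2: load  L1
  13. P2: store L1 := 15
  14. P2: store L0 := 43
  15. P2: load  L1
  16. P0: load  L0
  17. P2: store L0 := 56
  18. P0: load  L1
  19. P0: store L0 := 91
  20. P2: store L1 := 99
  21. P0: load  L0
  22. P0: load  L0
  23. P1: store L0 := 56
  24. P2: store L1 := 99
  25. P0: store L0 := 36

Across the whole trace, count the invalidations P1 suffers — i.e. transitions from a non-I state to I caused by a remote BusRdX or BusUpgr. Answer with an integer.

1. P2: store L1 := 66  bus=[BusRdX]  L1: P0=I P1=I P2=M  mem[L1]=60
2. P2: load  L0  bus=[BusRd]  L0: P0=I P1=I P2=S  mem[L0]=40
3. P0: load  L1  bus=[BusRd,Flush]  L1: P0=S P1=I P2=S  mem[L1]=66
4. P1: load  L1  bus=[BusRd]  L1: P0=S P1=S P2=S  mem[L1]=66
5. P1: store L1 := 41  bus=[BusRdX]  L1: P0=I P1=M P2=I  mem[L1]=66
6. P2: load  L1  bus=[BusRd,Flush]  L1: P0=I P1=S P2=S  mem[L1]=41
7. P0: load  L1  bus=[BusRd]  L1: P0=S P1=S P2=S  mem[L1]=41
8. P0: store L0 := 4  bus=[BusRdX]  L0: P0=M P1=I P2=I  mem[L0]=40
9. P0: store L0 := 65  bus=[-]  L0: P0=M P1=I P2=I  mem[L0]=40
10. P1: load  L1  bus=[-]  L1: P0=S P1=S P2=S  mem[L1]=41
11. P2: store L0 := 53  bus=[BusRdX,Flush]  L0: P0=I P1=I P2=M  mem[L0]=65
12. P2: load  L1  bus=[-]  L1: P0=S P1=S P2=S  mem[L1]=41
13. P2: store L1 := 15  bus=[BusRdX]  L1: P0=I P1=I P2=M  mem[L1]=41
14. P2: store L0 := 43  bus=[-]  L0: P0=I P1=I P2=M  mem[L0]=65
15. P2: load  L1  bus=[-]  L1: P0=I P1=I P2=M  mem[L1]=41
16. P0: load  L0  bus=[BusRd,Flush]  L0: P0=S P1=I P2=S  mem[L0]=43
17. P2: store L0 := 56  bus=[BusRdX]  L0: P0=I P1=I P2=M  mem[L0]=43
18. P0: load  L1  bus=[BusRd,Flush]  L1: P0=S P1=I P2=S  mem[L1]=15
19. P0: store L0 := 91  bus=[BusRdX,Flush]  L0: P0=M P1=I P2=I  mem[L0]=56
20. P2: store L1 := 99  bus=[BusRdX]  L1: P0=I P1=I P2=M  mem[L1]=15
21. P0: load  L0  bus=[-]  L0: P0=M P1=I P2=I  mem[L0]=56
22. P0: load  L0  bus=[-]  L0: P0=M P1=I P2=I  mem[L0]=56
23. P1: store L0 := 56  bus=[BusRdX,Flush]  L0: P0=I P1=M P2=I  mem[L0]=91
24. P2: store L1 := 99  bus=[-]  L1: P0=I P1=I P2=M  mem[L1]=15
25. P0: store L0 := 36  bus=[BusRdX,Flush]  L0: P0=M P1=I P2=I  mem[L0]=56

invalidations = 2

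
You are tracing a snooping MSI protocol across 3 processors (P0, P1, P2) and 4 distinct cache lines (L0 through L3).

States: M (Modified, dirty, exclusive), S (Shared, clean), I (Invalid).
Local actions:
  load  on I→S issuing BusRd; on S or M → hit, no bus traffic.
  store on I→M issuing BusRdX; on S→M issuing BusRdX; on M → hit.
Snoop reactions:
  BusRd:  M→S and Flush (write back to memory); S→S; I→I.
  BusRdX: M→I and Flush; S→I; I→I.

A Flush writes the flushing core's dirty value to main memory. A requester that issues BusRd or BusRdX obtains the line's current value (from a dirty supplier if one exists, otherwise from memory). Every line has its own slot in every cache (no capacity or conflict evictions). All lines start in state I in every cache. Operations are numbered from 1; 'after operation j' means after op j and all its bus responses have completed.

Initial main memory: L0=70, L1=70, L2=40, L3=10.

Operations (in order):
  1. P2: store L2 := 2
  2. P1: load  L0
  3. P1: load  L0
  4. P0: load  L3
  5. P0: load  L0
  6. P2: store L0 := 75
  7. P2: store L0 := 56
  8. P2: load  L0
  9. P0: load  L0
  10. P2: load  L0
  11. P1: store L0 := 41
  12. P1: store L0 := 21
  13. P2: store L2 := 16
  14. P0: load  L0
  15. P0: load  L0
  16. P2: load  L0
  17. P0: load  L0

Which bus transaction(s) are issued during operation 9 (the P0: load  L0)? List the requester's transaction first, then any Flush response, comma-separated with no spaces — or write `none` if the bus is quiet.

step 1: P2: store L2 := 2  ⟶  IIM  (L2)  txn=BusRdX  M[L2]=40
step 2: P1: load  L0  ⟶  ISI  (L0)  txn=BusRd  M[L0]=70
step 3: P1: load  L0  ⟶  ISI  (L0)  txn=∅  M[L0]=70
step 4: P0: load  L3  ⟶  SII  (L3)  txn=BusRd  M[L3]=10
step 5: P0: load  L0  ⟶  SSI  (L0)  txn=BusRd  M[L0]=70
step 6: P2: store L0 := 75  ⟶  IIM  (L0)  txn=BusRdX  M[L0]=70
step 7: P2: store L0 := 56  ⟶  IIM  (L0)  txn=∅  M[L0]=70
step 8: P2: load  L0  ⟶  IIM  (L0)  txn=∅  M[L0]=70
step 9: P0: load  L0  ⟶  SIS  (L0)  txn=BusRd+Flush  M[L0]=56
step 10: P2: load  L0  ⟶  SIS  (L0)  txn=∅  M[L0]=56
step 11: P1: store L0 := 41  ⟶  IMI  (L0)  txn=BusRdX  M[L0]=56
step 12: P1: store L0 := 21  ⟶  IMI  (L0)  txn=∅  M[L0]=56
step 13: P2: store L2 := 16  ⟶  IIM  (L2)  txn=∅  M[L2]=40
step 14: P0: load  L0  ⟶  SSI  (L0)  txn=BusRd+Flush  M[L0]=21
step 15: P0: load  L0  ⟶  SSI  (L0)  txn=∅  M[L0]=21
step 16: P2: load  L0  ⟶  SSS  (L0)  txn=BusRd  M[L0]=21
step 17: P0: load  L0  ⟶  SSS  (L0)  txn=∅  M[L0]=21

bus = BusRd,Flush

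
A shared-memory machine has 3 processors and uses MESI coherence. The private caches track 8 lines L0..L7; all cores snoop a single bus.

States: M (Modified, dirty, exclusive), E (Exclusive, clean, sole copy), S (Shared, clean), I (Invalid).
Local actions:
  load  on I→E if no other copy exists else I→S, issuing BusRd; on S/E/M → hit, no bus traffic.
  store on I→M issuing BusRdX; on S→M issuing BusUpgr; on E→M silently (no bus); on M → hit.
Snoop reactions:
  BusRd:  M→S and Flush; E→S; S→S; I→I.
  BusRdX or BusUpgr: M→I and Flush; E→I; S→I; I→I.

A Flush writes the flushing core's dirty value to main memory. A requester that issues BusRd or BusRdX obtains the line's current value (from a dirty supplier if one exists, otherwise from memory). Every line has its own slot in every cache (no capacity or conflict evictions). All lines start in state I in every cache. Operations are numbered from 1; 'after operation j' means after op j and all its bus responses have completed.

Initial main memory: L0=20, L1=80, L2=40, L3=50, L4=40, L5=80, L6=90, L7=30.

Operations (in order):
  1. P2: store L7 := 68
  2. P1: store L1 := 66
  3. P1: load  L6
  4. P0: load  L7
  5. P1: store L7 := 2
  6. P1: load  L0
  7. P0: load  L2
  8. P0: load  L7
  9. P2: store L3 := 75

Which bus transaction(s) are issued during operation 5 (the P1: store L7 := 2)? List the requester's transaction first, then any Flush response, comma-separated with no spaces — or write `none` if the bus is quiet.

  op1 P2: store L7 := 68 → I/I/M on L7; bus BusRdX; mem=30
  op2 P1: store L1 := 66 → I/M/I on L1; bus BusRdX; mem=80
  op3 P1: load  L6 → I/E/I on L6; bus BusRd; mem=90
  op4 P0: load  L7 → S/I/S on L7; bus BusRd Flush; mem=68
  op5 P1: store L7 := 2 → I/M/I on L7; bus BusRdX; mem=68
  op6 P1: load  L0 → I/E/I on L0; bus BusRd; mem=20
  op7 P0: load  L2 → E/I/I on L2; bus BusRd; mem=40
  op8 P0: load  L7 → S/S/I on L7; bus BusRd Flush; mem=2
  op9 P2: store L3 := 75 → I/I/M on L3; bus BusRdX; mem=50

bus = BusRdX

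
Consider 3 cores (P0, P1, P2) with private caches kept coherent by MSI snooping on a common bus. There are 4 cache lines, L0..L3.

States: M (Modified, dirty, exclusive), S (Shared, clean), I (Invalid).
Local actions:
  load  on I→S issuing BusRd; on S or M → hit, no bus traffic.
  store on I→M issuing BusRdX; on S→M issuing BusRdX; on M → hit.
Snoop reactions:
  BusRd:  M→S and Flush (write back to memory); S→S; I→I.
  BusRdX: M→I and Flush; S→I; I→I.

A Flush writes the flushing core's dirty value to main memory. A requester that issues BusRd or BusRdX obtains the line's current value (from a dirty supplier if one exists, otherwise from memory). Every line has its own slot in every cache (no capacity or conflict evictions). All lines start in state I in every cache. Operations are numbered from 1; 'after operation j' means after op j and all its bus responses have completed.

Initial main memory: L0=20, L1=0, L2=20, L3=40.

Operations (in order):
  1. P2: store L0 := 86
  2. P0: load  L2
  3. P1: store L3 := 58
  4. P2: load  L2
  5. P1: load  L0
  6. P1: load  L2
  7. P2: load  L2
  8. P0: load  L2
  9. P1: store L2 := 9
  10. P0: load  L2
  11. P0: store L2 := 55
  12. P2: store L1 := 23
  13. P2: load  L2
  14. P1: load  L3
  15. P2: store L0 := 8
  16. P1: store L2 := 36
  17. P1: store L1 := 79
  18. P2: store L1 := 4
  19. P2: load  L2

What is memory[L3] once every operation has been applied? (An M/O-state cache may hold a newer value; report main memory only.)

memory[L3] = 40

[1] P2: store L0 := 86 | P0:I, P1:I, P2:M(86) | bus: BusRdX
[2] P0: load  L2 | P0:S(20), P1:I, P2:I | bus: BusRd
[3] P1: store L3 := 58 | P0:I, P1:M(58), P2:I | bus: BusRdX
[4] P2: load  L2 | P0:S(20), P1:I, P2:S(20) | bus: BusRd
[5] P1: load  L0 | P0:I, P1:S(86), P2:S(86) | bus: BusRd,Flush
[6] P1: load  L2 | P0:S(20), P1:S(20), P2:S(20) | bus: BusRd
[7] P2: load  L2 | P0:S(20), P1:S(20), P2:S(20) | bus: none
[8] P0: load  L2 | P0:S(20), P1:S(20), P2:S(20) | bus: none
[9] P1: store L2 := 9 | P0:I, P1:M(9), P2:I | bus: BusRdX
[10] P0: load  L2 | P0:S(9), P1:S(9), P2:I | bus: BusRd,Flush
[11] P0: store L2 := 55 | P0:M(55), P1:I, P2:I | bus: BusRdX
[12] P2: store L1 := 23 | P0:I, P1:I, P2:M(23) | bus: BusRdX
[13] P2: load  L2 | P0:S(55), P1:I, P2:S(55) | bus: BusRd,Flush
[14] P1: load  L3 | P0:I, P1:M(58), P2:I | bus: none
[15] P2: store L0 := 8 | P0:I, P1:I, P2:M(8) | bus: BusRdX
[16] P1: store L2 := 36 | P0:I, P1:M(36), P2:I | bus: BusRdX
[17] P1: store L1 := 79 | P0:I, P1:M(79), P2:I | bus: BusRdX,Flush
[18] P2: store L1 := 4 | P0:I, P1:I, P2:M(4) | bus: BusRdX,Flush
[19] P2: load  L2 | P0:I, P1:S(36), P2:S(36) | bus: BusRd,Flush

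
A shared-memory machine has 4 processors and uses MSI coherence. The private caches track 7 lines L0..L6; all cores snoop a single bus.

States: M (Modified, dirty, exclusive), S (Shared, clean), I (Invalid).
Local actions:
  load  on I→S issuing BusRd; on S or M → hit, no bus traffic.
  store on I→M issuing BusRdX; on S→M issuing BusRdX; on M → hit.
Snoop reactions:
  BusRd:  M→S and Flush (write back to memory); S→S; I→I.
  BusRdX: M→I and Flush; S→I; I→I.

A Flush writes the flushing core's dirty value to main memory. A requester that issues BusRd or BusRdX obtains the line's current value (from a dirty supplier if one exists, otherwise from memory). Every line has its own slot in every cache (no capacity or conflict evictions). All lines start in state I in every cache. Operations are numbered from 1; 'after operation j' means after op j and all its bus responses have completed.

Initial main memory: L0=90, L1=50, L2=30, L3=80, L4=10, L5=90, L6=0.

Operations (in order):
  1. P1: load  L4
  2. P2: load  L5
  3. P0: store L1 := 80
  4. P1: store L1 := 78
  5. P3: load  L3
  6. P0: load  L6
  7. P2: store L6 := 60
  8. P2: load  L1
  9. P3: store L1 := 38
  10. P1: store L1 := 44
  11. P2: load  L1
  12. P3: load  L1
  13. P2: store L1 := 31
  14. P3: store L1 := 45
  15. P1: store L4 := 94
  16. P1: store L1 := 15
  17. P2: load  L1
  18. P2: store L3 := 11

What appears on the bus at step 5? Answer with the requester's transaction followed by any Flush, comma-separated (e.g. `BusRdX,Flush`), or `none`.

bus = BusRd

1. P1: load  L4  bus=[BusRd]  L4: P0=I P1=S P2=I P3=I  mem[L4]=10
2. P2: load  L5  bus=[BusRd]  L5: P0=I P1=I P2=S P3=I  mem[L5]=90
3. P0: store L1 := 80  bus=[BusRdX]  L1: P0=M P1=I P2=I P3=I  mem[L1]=50
4. P1: store L1 := 78  bus=[BusRdX,Flush]  L1: P0=I P1=M P2=I P3=I  mem[L1]=80
5. P3: load  L3  bus=[BusRd]  L3: P0=I P1=I P2=I P3=S  mem[L3]=80
6. P0: load  L6  bus=[BusRd]  L6: P0=S P1=I P2=I P3=I  mem[L6]=0
7. P2: store L6 := 60  bus=[BusRdX]  L6: P0=I P1=I P2=M P3=I  mem[L6]=0
8. P2: load  L1  bus=[BusRd,Flush]  L1: P0=I P1=S P2=S P3=I  mem[L1]=78
9. P3: store L1 := 38  bus=[BusRdX]  L1: P0=I P1=I P2=I P3=M  mem[L1]=78
10. P1: store L1 := 44  bus=[BusRdX,Flush]  L1: P0=I P1=M P2=I P3=I  mem[L1]=38
11. P2: load  L1  bus=[BusRd,Flush]  L1: P0=I P1=S P2=S P3=I  mem[L1]=44
12. P3: load  L1  bus=[BusRd]  L1: P0=I P1=S P2=S P3=S  mem[L1]=44
13. P2: store L1 := 31  bus=[BusRdX]  L1: P0=I P1=I P2=M P3=I  mem[L1]=44
14. P3: store L1 := 45  bus=[BusRdX,Flush]  L1: P0=I P1=I P2=I P3=M  mem[L1]=31
15. P1: store L4 := 94  bus=[BusRdX]  L4: P0=I P1=M P2=I P3=I  mem[L4]=10
16. P1: store L1 := 15  bus=[BusRdX,Flush]  L1: P0=I P1=M P2=I P3=I  mem[L1]=45
17. P2: load  L1  bus=[BusRd,Flush]  L1: P0=I P1=S P2=S P3=I  mem[L1]=15
18. P2: store L3 := 11  bus=[BusRdX]  L3: P0=I P1=I P2=M P3=I  mem[L3]=80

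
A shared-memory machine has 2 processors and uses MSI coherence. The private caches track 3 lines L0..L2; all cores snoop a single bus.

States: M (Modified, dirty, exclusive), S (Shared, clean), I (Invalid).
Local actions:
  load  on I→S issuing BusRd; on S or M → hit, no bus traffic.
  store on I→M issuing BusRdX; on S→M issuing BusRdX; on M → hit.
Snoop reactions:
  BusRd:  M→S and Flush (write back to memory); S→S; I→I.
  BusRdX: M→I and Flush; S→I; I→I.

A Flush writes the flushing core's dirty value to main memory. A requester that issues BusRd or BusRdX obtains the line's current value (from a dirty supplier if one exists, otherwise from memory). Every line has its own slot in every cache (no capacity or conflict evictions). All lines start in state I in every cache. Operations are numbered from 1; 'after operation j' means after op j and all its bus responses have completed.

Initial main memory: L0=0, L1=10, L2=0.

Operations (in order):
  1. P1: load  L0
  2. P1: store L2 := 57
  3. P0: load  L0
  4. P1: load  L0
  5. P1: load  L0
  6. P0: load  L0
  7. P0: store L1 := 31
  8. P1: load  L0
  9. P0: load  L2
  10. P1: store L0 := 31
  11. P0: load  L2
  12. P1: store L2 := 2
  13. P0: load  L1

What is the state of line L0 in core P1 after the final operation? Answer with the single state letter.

1. P1: load  L0  bus=[BusRd]  L0: P0=I P1=S  mem[L0]=0
2. P1: store L2 := 57  bus=[BusRdX]  L2: P0=I P1=M  mem[L2]=0
3. P0: load  L0  bus=[BusRd]  L0: P0=S P1=S  mem[L0]=0
4. P1: load  L0  bus=[-]  L0: P0=S P1=S  mem[L0]=0
5. P1: load  L0  bus=[-]  L0: P0=S P1=S  mem[L0]=0
6. P0: load  L0  bus=[-]  L0: P0=S P1=S  mem[L0]=0
7. P0: store L1 := 31  bus=[BusRdX]  L1: P0=M P1=I  mem[L1]=10
8. P1: load  L0  bus=[-]  L0: P0=S P1=S  mem[L0]=0
9. P0: load  L2  bus=[BusRd,Flush]  L2: P0=S P1=S  mem[L2]=57
10. P1: store L0 := 31  bus=[BusRdX]  L0: P0=I P1=M  mem[L0]=0
11. P0: load  L2  bus=[-]  L2: P0=S P1=S  mem[L2]=57
12. P1: store L2 := 2  bus=[BusRdX]  L2: P0=I P1=M  mem[L2]=57
13. P0: load  L1  bus=[-]  L1: P0=M P1=I  mem[L1]=10

state = M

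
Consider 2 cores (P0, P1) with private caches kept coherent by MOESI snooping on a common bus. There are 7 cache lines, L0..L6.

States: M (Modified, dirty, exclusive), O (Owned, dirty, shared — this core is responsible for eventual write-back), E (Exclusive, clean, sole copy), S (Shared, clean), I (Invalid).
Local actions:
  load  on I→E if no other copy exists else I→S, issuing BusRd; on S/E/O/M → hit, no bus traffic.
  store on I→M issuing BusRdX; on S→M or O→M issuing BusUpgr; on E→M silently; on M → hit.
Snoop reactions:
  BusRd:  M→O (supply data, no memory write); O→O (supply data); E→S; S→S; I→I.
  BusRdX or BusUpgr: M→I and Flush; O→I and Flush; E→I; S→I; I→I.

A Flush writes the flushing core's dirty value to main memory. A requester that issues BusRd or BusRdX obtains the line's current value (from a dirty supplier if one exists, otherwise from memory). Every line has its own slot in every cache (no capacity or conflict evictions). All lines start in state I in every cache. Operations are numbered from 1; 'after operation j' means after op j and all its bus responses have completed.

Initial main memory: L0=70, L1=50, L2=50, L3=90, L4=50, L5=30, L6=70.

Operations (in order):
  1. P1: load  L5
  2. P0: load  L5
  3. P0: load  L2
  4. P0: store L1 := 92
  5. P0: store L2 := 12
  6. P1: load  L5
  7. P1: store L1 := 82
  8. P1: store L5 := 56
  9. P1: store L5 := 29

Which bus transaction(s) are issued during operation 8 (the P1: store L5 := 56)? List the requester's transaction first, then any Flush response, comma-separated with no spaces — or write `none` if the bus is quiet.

1. P1: load  L5  bus=[BusRd]  L5: P0=I P1=E  mem[L5]=30
2. P0: load  L5  bus=[BusRd]  L5: P0=S P1=S  mem[L5]=30
3. P0: load  L2  bus=[BusRd]  L2: P0=E P1=I  mem[L2]=50
4. P0: store L1 := 92  bus=[BusRdX]  L1: P0=M P1=I  mem[L1]=50
5. P0: store L2 := 12  bus=[-]  L2: P0=M P1=I  mem[L2]=50
6. P1: load  L5  bus=[-]  L5: P0=S P1=S  mem[L5]=30
7. P1: store L1 := 82  bus=[BusRdX,Flush]  L1: P0=I P1=M  mem[L1]=92
8. P1: store L5 := 56  bus=[BusUpgr]  L5: P0=I P1=M  mem[L5]=30
9. P1: store L5 := 29  bus=[-]  L5: P0=I P1=M  mem[L5]=30

bus = BusUpgr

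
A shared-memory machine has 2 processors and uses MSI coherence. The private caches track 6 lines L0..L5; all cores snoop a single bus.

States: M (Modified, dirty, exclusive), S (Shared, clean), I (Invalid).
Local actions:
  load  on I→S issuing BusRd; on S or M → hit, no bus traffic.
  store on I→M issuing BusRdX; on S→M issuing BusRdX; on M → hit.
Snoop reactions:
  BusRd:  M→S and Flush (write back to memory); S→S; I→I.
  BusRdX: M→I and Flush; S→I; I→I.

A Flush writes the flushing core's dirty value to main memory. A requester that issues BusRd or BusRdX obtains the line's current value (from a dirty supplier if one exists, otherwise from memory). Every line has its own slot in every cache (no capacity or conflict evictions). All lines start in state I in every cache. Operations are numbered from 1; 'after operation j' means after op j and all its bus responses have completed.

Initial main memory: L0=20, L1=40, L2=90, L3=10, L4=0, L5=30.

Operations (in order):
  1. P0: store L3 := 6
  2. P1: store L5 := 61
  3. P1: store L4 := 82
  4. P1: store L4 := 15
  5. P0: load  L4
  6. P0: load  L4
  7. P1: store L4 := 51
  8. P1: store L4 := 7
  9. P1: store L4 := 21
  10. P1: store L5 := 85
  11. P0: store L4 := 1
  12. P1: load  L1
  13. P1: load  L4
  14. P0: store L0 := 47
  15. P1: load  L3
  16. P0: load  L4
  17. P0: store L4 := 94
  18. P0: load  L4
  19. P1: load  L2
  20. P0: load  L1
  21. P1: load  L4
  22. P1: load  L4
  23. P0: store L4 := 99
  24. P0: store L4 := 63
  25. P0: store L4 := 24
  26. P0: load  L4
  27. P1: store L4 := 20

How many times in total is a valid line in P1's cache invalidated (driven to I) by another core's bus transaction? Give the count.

[1] P0: store L3 := 6 | P0:M(6), P1:I | bus: BusRdX
[2] P1: store L5 := 61 | P0:I, P1:M(61) | bus: BusRdX
[3] P1: store L4 := 82 | P0:I, P1:M(82) | bus: BusRdX
[4] P1: store L4 := 15 | P0:I, P1:M(15) | bus: none
[5] P0: load  L4 | P0:S(15), P1:S(15) | bus: BusRd,Flush
[6] P0: load  L4 | P0:S(15), P1:S(15) | bus: none
[7] P1: store L4 := 51 | P0:I, P1:M(51) | bus: BusRdX
[8] P1: store L4 := 7 | P0:I, P1:M(7) | bus: none
[9] P1: store L4 := 21 | P0:I, P1:M(21) | bus: none
[10] P1: store L5 := 85 | P0:I, P1:M(85) | bus: none
[11] P0: store L4 := 1 | P0:M(1), P1:I | bus: BusRdX,Flush
[12] P1: load  L1 | P0:I, P1:S(40) | bus: BusRd
[13] P1: load  L4 | P0:S(1), P1:S(1) | bus: BusRd,Flush
[14] P0: store L0 := 47 | P0:M(47), P1:I | bus: BusRdX
[15] P1: load  L3 | P0:S(6), P1:S(6) | bus: BusRd,Flush
[16] P0: load  L4 | P0:S(1), P1:S(1) | bus: none
[17] P0: store L4 := 94 | P0:M(94), P1:I | bus: BusRdX
[18] P0: load  L4 | P0:M(94), P1:I | bus: none
[19] P1: load  L2 | P0:I, P1:S(90) | bus: BusRd
[20] P0: load  L1 | P0:S(40), P1:S(40) | bus: BusRd
[21] P1: load  L4 | P0:S(94), P1:S(94) | bus: BusRd,Flush
[22] P1: load  L4 | P0:S(94), P1:S(94) | bus: none
[23] P0: store L4 := 99 | P0:M(99), P1:I | bus: BusRdX
[24] P0: store L4 := 63 | P0:M(63), P1:I | bus: none
[25] P0: store L4 := 24 | P0:M(24), P1:I | bus: none
[26] P0: load  L4 | P0:M(24), P1:I | bus: none
[27] P1: store L4 := 20 | P0:I, P1:M(20) | bus: BusRdX,Flush

invalidations = 3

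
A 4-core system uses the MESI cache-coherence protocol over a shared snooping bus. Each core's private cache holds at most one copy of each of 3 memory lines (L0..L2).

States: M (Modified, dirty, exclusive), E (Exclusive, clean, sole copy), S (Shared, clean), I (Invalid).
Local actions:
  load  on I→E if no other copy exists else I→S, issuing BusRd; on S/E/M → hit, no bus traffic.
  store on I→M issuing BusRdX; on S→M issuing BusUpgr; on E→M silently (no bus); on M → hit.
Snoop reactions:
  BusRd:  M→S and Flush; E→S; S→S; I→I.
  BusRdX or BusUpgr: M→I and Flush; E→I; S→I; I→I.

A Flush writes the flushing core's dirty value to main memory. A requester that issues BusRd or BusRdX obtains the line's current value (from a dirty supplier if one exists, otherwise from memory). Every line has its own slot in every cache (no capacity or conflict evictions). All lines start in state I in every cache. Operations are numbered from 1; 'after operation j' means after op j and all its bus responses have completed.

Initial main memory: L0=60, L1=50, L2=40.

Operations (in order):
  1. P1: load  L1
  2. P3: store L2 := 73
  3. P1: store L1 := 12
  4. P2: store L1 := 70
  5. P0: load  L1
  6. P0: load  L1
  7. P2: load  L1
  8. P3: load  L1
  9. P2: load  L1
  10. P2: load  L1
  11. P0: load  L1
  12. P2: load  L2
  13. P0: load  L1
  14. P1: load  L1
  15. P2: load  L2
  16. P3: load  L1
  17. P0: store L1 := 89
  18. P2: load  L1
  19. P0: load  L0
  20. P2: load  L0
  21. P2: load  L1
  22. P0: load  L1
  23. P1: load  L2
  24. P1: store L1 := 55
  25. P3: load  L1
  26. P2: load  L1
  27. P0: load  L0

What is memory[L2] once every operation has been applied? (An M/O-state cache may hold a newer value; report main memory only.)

memory[L2] = 73

  op1 P1: load  L1 → I/E/I/I on L1; bus BusRd; mem=50
  op2 P3: store L2 := 73 → I/I/I/M on L2; bus BusRdX; mem=40
  op3 P1: store L1 := 12 → I/M/I/I on L1; bus (none); mem=50
  op4 P2: store L1 := 70 → I/I/M/I on L1; bus BusRdX Flush; mem=12
  op5 P0: load  L1 → S/I/S/I on L1; bus BusRd Flush; mem=70
  op6 P0: load  L1 → S/I/S/I on L1; bus (none); mem=70
  op7 P2: load  L1 → S/I/S/I on L1; bus (none); mem=70
  op8 P3: load  L1 → S/I/S/S on L1; bus BusRd; mem=70
  op9 P2: load  L1 → S/I/S/S on L1; bus (none); mem=70
  op10 P2: load  L1 → S/I/S/S on L1; bus (none); mem=70
  op11 P0: load  L1 → S/I/S/S on L1; bus (none); mem=70
  op12 P2: load  L2 → I/I/S/S on L2; bus BusRd Flush; mem=73
  op13 P0: load  L1 → S/I/S/S on L1; bus (none); mem=70
  op14 P1: load  L1 → S/S/S/S on L1; bus BusRd; mem=70
  op15 P2: load  L2 → I/I/S/S on L2; bus (none); mem=73
  op16 P3: load  L1 → S/S/S/S on L1; bus (none); mem=70
  op17 P0: store L1 := 89 → M/I/I/I on L1; bus BusUpgr; mem=70
  op18 P2: load  L1 → S/I/S/I on L1; bus BusRd Flush; mem=89
  op19 P0: load  L0 → E/I/I/I on L0; bus BusRd; mem=60
  op20 P2: load  L0 → S/I/S/I on L0; bus BusRd; mem=60
  op21 P2: load  L1 → S/I/S/I on L1; bus (none); mem=89
  op22 P0: load  L1 → S/I/S/I on L1; bus (none); mem=89
  op23 P1: load  L2 → I/S/S/S on L2; bus BusRd; mem=73
  op24 P1: store L1 := 55 → I/M/I/I on L1; bus BusRdX; mem=89
  op25 P3: load  L1 → I/S/I/S on L1; bus BusRd Flush; mem=55
  op26 P2: load  L1 → I/S/S/S on L1; bus BusRd; mem=55
  op27 P0: load  L0 → S/I/S/I on L0; bus (none); mem=60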